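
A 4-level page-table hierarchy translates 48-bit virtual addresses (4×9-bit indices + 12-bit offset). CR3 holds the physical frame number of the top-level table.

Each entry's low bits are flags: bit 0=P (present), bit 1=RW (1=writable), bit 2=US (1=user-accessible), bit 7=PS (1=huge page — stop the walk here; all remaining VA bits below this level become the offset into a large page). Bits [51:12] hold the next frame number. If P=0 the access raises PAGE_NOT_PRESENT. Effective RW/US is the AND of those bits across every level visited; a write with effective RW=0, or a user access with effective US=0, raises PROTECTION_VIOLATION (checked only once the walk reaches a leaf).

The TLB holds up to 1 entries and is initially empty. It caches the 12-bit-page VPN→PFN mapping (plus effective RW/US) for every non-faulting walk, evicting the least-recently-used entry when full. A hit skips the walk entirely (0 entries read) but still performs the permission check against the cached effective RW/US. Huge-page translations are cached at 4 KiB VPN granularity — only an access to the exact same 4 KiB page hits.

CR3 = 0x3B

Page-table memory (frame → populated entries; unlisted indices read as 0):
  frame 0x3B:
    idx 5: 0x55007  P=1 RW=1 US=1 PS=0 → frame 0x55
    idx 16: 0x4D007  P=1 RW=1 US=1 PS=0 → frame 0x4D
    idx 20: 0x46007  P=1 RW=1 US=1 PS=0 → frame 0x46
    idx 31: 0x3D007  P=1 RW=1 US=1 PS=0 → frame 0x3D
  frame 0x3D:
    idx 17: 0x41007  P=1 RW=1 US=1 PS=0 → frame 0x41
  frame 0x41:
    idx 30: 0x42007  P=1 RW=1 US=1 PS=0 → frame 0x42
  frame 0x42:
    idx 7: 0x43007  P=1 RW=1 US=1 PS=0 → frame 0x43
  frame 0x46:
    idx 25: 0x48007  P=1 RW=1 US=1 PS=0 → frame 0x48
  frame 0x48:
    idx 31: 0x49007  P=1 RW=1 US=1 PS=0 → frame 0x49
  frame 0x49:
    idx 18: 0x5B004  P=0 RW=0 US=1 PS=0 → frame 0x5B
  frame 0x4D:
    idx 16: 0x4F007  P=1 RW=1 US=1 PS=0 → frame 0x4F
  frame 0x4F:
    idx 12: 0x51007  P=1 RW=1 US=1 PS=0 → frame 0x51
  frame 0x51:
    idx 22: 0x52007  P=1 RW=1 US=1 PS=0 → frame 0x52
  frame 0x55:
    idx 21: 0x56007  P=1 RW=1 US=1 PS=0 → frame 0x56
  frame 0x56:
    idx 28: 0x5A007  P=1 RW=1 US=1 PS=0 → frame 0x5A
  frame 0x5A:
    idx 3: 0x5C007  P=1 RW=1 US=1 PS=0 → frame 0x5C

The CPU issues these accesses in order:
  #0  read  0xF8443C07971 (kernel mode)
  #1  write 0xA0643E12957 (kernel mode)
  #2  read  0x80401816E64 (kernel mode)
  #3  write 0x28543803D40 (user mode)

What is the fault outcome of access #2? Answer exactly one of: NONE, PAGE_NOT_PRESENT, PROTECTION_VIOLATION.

Per-access translation:
#0 VA=0xF8443C07971 (r,kernel):
  L0: frame=0x3B idx=31 entry=0x3D007 [P=1 RW=1 US=1 PS=0]
  L1: frame=0x3D idx=17 entry=0x41007 [P=1 RW=1 US=1 PS=0]
  L2: frame=0x41 idx=30 entry=0x42007 [P=1 RW=1 US=1 PS=0]
  L3: frame=0x42 idx=7 entry=0x43007 [P=1 RW=1 US=1 PS=0]
  → PA=0x43971  (4 entries read)
#1 VA=0xA0643E12957 (w,kernel):
  L0: frame=0x3B idx=20 entry=0x46007 [P=1 RW=1 US=1 PS=0]
  L1: frame=0x46 idx=25 entry=0x48007 [P=1 RW=1 US=1 PS=0]
  L2: frame=0x48 idx=31 entry=0x49007 [P=1 RW=1 US=1 PS=0]
  L3: frame=0x49 idx=18 entry=0x5B004 [P=0 RW=0 US=1 PS=0]
  → PAGE_NOT_PRESENT  (4 entries read)
#2 VA=0x80401816E64 (r,kernel):
  L0: frame=0x3B idx=16 entry=0x4D007 [P=1 RW=1 US=1 PS=0]
  L1: frame=0x4D idx=16 entry=0x4F007 [P=1 RW=1 US=1 PS=0]
  L2: frame=0x4F idx=12 entry=0x51007 [P=1 RW=1 US=1 PS=0]
  L3: frame=0x51 idx=22 entry=0x52007 [P=1 RW=1 US=1 PS=0]
  → PA=0x52E64  (4 entries read)
#3 VA=0x28543803D40 (w,user):
  L0: frame=0x3B idx=5 entry=0x55007 [P=1 RW=1 US=1 PS=0]
  L1: frame=0x55 idx=21 entry=0x56007 [P=1 RW=1 US=1 PS=0]
  L2: frame=0x56 idx=28 entry=0x5A007 [P=1 RW=1 US=1 PS=0]
  L3: frame=0x5A idx=3 entry=0x5C007 [P=1 RW=1 US=1 PS=0]
  → PA=0x5CD40  (4 entries read)

Access #2 fault: NONE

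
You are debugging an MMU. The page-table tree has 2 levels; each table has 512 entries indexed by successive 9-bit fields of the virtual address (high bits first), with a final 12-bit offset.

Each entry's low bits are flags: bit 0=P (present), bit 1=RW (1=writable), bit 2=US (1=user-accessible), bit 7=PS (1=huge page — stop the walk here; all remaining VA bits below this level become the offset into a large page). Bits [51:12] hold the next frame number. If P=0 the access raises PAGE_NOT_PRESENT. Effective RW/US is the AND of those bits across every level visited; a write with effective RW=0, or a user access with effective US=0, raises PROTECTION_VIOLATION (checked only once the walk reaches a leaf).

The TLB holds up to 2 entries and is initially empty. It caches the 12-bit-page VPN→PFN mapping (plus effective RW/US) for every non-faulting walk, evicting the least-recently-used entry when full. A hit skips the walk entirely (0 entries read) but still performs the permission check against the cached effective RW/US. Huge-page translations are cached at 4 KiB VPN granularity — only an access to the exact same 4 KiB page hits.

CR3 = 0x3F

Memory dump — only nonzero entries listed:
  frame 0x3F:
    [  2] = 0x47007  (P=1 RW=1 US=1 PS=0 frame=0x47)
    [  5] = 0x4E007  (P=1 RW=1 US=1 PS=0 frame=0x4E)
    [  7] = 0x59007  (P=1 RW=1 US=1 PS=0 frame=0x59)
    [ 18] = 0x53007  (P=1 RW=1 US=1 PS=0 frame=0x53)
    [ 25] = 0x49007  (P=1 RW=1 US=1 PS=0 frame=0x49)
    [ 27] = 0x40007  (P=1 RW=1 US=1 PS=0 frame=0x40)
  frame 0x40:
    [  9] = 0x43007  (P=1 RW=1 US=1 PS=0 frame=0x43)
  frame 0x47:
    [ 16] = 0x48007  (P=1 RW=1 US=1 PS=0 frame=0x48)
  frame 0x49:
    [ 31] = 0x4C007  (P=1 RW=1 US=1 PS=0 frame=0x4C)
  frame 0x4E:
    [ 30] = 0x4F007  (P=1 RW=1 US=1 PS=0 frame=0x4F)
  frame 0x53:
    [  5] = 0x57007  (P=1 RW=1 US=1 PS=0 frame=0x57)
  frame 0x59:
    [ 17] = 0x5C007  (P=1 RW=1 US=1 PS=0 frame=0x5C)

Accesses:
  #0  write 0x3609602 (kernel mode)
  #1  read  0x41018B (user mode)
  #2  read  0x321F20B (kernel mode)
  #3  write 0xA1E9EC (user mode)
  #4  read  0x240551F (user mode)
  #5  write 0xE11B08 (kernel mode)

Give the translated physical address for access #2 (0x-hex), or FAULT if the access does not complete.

Per-access translation:
#0 VA=0x3609602 (w,kernel):
  L0: frame=0x3F idx=27 entry=0x40007 [P=1 RW=1 US=1 PS=0]
  L1: frame=0x40 idx=9 entry=0x43007 [P=1 RW=1 US=1 PS=0]
  ✓ 0x43602  — 2 lookups
#1 VA=0x41018B (r,user):
  L0: frame=0x3F idx=2 entry=0x47007 [P=1 RW=1 US=1 PS=0]
  L1: frame=0x47 idx=16 entry=0x48007 [P=1 RW=1 US=1 PS=0]
  ✓ 0x4818B  — 2 lookups
#2 VA=0x321F20B (r,kernel):
  L0: frame=0x3F idx=25 entry=0x49007 [P=1 RW=1 US=1 PS=0]
  L1: frame=0x49 idx=31 entry=0x4C007 [P=1 RW=1 US=1 PS=0]
  ✓ 0x4C20B  — 2 lookups
#3 VA=0xA1E9EC (w,user):
  L0: frame=0x3F idx=5 entry=0x4E007 [P=1 RW=1 US=1 PS=0]
  L1: frame=0x4E idx=30 entry=0x4F007 [P=1 RW=1 US=1 PS=0]
  ✓ 0x4F9EC  — 2 lookups
#4 VA=0x240551F (r,user):
  L0: frame=0x3F idx=18 entry=0x53007 [P=1 RW=1 US=1 PS=0]
  L1: frame=0x53 idx=5 entry=0x57007 [P=1 RW=1 US=1 PS=0]
  ✓ 0x5751F  — 2 lookups
#5 VA=0xE11B08 (w,kernel):
  L0: frame=0x3F idx=7 entry=0x59007 [P=1 RW=1 US=1 PS=0]
  L1: frame=0x59 idx=17 entry=0x5C007 [P=1 RW=1 US=1 PS=0]
  ✓ 0x5CB08  — 2 lookups

Access #2 PA: 0x4C20B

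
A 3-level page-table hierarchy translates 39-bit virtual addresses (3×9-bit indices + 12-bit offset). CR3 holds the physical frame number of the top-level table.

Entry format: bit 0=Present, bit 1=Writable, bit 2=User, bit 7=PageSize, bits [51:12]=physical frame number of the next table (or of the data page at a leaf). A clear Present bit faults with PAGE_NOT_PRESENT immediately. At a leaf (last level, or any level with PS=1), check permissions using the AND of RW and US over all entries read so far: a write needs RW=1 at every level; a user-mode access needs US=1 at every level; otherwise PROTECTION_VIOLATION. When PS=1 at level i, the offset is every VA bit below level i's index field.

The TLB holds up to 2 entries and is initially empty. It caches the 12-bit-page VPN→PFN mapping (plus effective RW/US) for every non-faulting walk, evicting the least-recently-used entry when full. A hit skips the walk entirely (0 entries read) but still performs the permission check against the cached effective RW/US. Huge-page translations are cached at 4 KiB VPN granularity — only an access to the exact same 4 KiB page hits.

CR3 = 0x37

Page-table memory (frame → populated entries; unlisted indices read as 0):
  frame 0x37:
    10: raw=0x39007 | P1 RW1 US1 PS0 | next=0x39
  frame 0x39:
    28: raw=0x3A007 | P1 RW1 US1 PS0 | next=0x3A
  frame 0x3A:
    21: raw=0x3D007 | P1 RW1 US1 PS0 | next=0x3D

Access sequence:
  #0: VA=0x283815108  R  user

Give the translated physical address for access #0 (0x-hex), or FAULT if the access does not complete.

Trace:
#0 VA=0x283815108 (r,user):
  L0: frame=0x37 idx=10 entry=0x39007 [P=1 RW=1 US=1 PS=0]
  L1: frame=0x39 idx=28 entry=0x3A007 [P=1 RW=1 US=1 PS=0]
  L2: frame=0x3A idx=21 entry=0x3D007 [P=1 RW=1 US=1 PS=0]
  ✓ 0x3D108  — 3 lookups

Access #0 PA: 0x3D108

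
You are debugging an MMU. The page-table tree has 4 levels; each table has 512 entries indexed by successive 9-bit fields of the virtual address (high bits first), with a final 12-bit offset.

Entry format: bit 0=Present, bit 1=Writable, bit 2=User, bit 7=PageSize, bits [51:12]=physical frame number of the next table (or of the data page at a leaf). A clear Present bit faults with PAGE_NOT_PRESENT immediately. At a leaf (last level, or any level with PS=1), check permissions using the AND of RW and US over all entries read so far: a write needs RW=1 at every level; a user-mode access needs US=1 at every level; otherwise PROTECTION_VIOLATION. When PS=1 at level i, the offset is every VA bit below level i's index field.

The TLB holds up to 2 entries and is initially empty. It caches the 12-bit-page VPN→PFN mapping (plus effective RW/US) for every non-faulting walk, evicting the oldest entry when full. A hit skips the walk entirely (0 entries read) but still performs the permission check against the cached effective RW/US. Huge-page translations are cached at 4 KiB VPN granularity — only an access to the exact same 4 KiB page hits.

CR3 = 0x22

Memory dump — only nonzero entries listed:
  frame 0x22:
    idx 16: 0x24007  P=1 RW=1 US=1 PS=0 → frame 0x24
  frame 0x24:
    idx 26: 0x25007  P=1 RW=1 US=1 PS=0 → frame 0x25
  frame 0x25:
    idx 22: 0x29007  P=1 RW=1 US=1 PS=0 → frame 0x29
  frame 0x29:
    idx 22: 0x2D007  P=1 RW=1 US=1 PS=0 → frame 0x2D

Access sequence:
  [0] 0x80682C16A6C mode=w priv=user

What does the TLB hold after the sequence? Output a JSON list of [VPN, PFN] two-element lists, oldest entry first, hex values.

Per-access translation:
#0 VA=0x80682C16A6C (w,user):
  L0: frame=0x22 idx=16 entry=0x24007 [P=1 RW=1 US=1 PS=0]
  L1: frame=0x24 idx=26 entry=0x25007 [P=1 RW=1 US=1 PS=0]
  L2: frame=0x25 idx=22 entry=0x29007 [P=1 RW=1 US=1 PS=0]
  L3: frame=0x29 idx=22 entry=0x2D007 [P=1 RW=1 US=1 PS=0]
  ⇒ phys 0x2DA6C  [4 reads]

TLB: [["0x80682C16", "0x2D"]]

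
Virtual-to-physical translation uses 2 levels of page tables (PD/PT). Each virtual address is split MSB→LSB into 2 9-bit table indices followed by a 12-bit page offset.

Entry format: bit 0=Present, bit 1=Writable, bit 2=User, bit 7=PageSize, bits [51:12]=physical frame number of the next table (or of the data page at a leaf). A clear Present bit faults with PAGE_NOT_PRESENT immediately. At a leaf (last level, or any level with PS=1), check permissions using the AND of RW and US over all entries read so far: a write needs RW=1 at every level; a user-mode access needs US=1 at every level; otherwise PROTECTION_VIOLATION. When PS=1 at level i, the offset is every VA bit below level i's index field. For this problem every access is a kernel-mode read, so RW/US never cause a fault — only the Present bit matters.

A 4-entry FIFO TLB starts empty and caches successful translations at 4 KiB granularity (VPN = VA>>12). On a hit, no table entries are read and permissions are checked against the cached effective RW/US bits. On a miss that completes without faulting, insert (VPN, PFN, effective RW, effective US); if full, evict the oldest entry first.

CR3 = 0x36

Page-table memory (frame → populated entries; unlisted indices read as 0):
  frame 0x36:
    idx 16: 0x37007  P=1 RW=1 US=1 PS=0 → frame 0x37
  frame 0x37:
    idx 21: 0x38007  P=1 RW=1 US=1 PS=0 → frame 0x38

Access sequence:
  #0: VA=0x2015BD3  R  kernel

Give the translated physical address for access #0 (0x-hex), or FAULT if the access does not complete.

Walk each access:
#0 VA=0x2015BD3 (r,kernel):
  L0: frame=0x36 idx=16 entry=0x37007 [P=1 RW=1 US=1 PS=0]
  L1: frame=0x37 idx=21 entry=0x38007 [P=1 RW=1 US=1 PS=0]
  ✓ 0x38BD3  — 2 lookups

Access #0 PA: 0x38BD3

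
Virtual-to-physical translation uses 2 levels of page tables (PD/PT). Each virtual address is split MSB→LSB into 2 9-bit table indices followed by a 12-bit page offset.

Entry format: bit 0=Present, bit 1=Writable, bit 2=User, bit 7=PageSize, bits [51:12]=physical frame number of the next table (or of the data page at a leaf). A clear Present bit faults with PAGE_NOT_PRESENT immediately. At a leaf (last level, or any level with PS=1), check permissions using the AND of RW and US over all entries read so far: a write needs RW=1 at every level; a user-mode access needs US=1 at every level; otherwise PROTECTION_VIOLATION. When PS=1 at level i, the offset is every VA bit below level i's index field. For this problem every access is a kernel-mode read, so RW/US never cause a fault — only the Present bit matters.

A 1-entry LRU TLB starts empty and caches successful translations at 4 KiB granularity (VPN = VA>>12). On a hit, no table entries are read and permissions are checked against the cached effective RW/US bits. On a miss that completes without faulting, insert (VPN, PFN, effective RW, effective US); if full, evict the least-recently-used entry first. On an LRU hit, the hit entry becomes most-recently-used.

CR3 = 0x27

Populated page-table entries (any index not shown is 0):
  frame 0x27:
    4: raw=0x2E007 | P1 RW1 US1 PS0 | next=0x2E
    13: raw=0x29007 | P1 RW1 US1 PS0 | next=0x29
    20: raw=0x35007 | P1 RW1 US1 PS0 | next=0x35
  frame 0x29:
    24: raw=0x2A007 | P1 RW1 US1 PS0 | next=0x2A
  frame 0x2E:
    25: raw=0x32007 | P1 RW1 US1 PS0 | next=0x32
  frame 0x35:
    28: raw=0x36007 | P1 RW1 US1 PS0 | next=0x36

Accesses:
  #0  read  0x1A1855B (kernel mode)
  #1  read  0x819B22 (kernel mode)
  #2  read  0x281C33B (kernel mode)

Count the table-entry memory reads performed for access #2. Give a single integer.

Walk each access:
#0 VA=0x1A1855B (r,kernel):
  [0] read 0x27 idx=13: raw=0x29007 flags P=1 W=1 U=1 S=0
  [1] read 0x29 idx=24: raw=0x2A007 flags P=1 W=1 U=1 S=0
  ⇒ phys 0x2A55B  [2 reads]
#1 VA=0x819B22 (r,kernel):
  [0] read 0x27 idx=4: raw=0x2E007 flags P=1 W=1 U=1 S=0
  [1] read 0x2E idx=25: raw=0x32007 flags P=1 W=1 U=1 S=0
  ⇒ phys 0x32B22  [2 reads]
#2 VA=0x281C33B (r,kernel):
  [0] read 0x27 idx=20: raw=0x35007 flags P=1 W=1 U=1 S=0
  [1] read 0x35 idx=28: raw=0x36007 flags P=1 W=1 U=1 S=0
  ⇒ phys 0x3633B  [2 reads]

Entries read for #2: 2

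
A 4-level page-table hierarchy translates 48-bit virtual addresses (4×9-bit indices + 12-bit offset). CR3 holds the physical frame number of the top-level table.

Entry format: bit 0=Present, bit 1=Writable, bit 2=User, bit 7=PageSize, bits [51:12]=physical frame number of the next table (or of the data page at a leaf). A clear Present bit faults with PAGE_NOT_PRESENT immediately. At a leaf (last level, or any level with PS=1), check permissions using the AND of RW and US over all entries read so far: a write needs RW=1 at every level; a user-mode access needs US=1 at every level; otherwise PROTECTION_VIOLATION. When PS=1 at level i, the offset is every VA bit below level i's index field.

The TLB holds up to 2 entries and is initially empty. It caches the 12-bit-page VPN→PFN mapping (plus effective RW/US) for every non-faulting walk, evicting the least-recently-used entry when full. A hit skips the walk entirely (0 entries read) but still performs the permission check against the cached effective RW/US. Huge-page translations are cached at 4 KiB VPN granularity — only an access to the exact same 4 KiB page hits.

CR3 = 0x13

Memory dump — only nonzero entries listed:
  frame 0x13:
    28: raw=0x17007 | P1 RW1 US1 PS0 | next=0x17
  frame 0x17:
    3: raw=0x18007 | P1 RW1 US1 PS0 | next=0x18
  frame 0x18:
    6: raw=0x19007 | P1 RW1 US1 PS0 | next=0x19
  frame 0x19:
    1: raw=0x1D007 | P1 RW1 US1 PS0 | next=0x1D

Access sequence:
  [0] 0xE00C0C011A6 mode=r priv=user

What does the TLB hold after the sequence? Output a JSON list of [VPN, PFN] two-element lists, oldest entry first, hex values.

Per-access translation:
#0 VA=0xE00C0C011A6 (r,user):
  lvl0: tbl 0x13, slot 28 ⇒ 0x17007 (P1/RW1/US1/PS0)
  lvl1: tbl 0x17, slot 3 ⇒ 0x18007 (P1/RW1/US1/PS0)
  lvl2: tbl 0x18, slot 6 ⇒ 0x19007 (P1/RW1/US1/PS0)
  lvl3: tbl 0x19, slot 1 ⇒ 0x1D007 (P1/RW1/US1/PS0)
  ✓ 0x1D1A6  — 4 lookups

TLB: [["0xE00C0C01", "0x1D"]]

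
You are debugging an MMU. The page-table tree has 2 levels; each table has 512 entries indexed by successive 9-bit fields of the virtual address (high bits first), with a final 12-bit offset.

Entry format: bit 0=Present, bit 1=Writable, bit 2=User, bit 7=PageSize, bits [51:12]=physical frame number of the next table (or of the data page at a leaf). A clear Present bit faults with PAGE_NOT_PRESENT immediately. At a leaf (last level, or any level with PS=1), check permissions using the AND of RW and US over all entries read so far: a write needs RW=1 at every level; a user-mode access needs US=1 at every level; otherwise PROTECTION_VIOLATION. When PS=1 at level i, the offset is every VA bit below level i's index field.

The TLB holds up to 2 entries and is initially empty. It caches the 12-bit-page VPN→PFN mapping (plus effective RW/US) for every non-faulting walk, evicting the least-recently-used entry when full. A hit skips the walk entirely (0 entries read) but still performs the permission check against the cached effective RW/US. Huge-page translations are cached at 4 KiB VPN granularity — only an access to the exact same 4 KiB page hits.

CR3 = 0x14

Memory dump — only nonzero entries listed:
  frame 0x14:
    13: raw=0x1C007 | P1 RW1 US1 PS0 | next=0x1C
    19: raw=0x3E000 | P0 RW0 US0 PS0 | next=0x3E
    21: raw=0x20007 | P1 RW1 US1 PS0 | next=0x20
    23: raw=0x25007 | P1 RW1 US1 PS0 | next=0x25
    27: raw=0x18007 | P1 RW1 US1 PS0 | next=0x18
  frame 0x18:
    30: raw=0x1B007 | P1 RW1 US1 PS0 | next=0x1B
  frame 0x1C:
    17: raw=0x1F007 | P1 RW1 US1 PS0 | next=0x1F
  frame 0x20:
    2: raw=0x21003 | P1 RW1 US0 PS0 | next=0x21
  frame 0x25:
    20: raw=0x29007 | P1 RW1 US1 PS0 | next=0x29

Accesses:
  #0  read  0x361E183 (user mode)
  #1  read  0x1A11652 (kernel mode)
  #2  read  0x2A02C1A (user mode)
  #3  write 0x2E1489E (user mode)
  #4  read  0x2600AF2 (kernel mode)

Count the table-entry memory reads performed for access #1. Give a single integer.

Walk each access:
#0 VA=0x361E183 (r,user):
  lvl0: tbl 0x14, slot 27 ⇒ 0x18007 (P1/RW1/US1/PS0)
  lvl1: tbl 0x18, slot 30 ⇒ 0x1B007 (P1/RW1/US1/PS0)
  → PA=0x1B183  (2 entries read)
#1 VA=0x1A11652 (r,kernel):
  lvl0: tbl 0x14, slot 13 ⇒ 0x1C007 (P1/RW1/US1/PS0)
  lvl1: tbl 0x1C, slot 17 ⇒ 0x1F007 (P1/RW1/US1/PS0)
  → PA=0x1F652  (2 entries read)
#2 VA=0x2A02C1A (r,user):
  lvl0: tbl 0x14, slot 21 ⇒ 0x20007 (P1/RW1/US1/PS0)
  lvl1: tbl 0x20, slot 2 ⇒ 0x21003 (P1/RW1/US0/PS0)
  ✗ PROTECTION_VIOLATION  [2 reads]
#3 VA=0x2E1489E (w,user):
  lvl0: tbl 0x14, slot 23 ⇒ 0x25007 (P1/RW1/US1/PS0)
  lvl1: tbl 0x25, slot 20 ⇒ 0x29007 (P1/RW1/US1/PS0)
  → PA=0x2989E  (2 entries read)
#4 VA=0x2600AF2 (r,kernel):
  lvl0: tbl 0x14, slot 19 ⇒ 0x3E000 (P0/RW0/US0/PS0)
  ✗ PAGE_NOT_PRESENT  [1 reads]

Entries read for #1: 2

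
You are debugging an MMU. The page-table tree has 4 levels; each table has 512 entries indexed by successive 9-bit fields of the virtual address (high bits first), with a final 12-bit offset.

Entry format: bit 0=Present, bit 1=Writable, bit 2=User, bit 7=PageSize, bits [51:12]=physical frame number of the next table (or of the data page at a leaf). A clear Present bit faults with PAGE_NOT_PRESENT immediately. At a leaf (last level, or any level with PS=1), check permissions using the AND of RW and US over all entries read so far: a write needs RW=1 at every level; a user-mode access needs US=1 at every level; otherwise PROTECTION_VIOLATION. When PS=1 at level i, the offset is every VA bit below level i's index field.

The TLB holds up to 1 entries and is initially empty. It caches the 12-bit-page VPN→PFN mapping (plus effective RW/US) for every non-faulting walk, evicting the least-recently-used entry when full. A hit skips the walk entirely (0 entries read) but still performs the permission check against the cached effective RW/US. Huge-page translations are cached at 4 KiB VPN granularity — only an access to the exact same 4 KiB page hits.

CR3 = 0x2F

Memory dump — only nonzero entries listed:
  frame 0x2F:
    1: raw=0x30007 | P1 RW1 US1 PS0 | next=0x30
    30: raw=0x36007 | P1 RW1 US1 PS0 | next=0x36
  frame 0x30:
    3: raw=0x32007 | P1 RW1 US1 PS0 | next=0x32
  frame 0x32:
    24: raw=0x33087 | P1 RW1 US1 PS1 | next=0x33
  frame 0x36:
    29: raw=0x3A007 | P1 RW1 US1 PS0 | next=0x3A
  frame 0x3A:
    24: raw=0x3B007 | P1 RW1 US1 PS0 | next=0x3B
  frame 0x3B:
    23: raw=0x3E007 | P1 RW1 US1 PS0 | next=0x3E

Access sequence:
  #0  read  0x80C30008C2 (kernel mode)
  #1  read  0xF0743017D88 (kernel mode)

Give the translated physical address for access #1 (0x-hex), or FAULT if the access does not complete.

Per-access translation:
#0 VA=0x80C30008C2 (r,kernel):
  [0] read 0x2F idx=1: raw=0x30007 flags P=1 W=1 U=1 S=0
  [1] read 0x30 idx=3: raw=0x32007 flags P=1 W=1 U=1 S=0
  [2] read 0x32 idx=24: raw=0x33087 flags P=1 W=1 U=1 S=1
  ✓ 0x338C2 (huge @L2)  — 3 lookups
#1 VA=0xF0743017D88 (r,kernel):
  [0] read 0x2F idx=30: raw=0x36007 flags P=1 W=1 U=1 S=0
  [1] read 0x36 idx=29: raw=0x3A007 flags P=1 W=1 U=1 S=0
  [2] read 0x3A idx=24: raw=0x3B007 flags P=1 W=1 U=1 S=0
  [3] read 0x3B idx=23: raw=0x3E007 flags P=1 W=1 U=1 S=0
  ✓ 0x3ED88  — 4 lookups

Access #1 PA: 0x3ED88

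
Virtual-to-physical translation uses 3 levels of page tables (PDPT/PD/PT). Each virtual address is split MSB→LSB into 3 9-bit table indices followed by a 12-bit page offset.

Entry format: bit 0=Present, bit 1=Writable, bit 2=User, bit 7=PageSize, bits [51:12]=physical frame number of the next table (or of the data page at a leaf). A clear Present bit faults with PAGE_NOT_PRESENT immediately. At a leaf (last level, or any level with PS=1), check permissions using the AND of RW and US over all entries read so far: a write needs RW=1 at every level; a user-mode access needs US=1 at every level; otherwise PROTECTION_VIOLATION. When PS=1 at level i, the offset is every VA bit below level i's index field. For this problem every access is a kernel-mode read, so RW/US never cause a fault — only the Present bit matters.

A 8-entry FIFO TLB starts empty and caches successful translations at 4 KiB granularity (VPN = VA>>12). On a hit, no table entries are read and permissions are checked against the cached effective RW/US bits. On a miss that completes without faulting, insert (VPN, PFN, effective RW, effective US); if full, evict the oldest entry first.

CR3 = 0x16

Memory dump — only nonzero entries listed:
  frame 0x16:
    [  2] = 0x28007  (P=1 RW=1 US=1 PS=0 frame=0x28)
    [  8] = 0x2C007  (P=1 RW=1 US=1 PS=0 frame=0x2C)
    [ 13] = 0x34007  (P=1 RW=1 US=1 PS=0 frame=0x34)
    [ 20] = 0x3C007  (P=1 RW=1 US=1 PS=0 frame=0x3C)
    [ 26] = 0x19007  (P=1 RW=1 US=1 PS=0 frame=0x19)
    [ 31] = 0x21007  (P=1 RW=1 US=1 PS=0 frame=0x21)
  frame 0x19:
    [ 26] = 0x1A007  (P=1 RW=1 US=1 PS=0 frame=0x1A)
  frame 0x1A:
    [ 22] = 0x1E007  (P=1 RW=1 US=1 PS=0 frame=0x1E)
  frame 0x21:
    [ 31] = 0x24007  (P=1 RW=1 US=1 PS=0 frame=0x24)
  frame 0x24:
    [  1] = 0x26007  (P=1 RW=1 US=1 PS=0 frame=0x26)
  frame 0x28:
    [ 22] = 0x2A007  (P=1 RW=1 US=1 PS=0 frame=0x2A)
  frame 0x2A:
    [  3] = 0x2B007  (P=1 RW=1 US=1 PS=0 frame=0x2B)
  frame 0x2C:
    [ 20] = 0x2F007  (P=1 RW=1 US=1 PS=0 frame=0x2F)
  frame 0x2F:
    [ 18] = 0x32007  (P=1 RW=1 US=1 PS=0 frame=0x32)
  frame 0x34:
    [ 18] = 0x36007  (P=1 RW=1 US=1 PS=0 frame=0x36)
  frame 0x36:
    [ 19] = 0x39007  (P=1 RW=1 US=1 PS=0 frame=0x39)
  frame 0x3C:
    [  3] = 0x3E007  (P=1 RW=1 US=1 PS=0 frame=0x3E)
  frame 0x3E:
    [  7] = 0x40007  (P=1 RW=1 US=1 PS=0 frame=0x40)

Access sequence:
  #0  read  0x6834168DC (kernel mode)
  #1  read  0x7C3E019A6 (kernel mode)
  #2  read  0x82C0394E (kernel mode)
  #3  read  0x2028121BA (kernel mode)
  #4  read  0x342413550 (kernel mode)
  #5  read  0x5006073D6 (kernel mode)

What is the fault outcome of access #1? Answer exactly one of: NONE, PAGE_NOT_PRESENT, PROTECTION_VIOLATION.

Walk each access:
#0 VA=0x6834168DC (r,kernel):
  L0: frame=0x16 idx=26 entry=0x19007 [P=1 RW=1 US=1 PS=0]
  L1: frame=0x19 idx=26 entry=0x1A007 [P=1 RW=1 US=1 PS=0]
  L2: frame=0x1A idx=22 entry=0x1E007 [P=1 RW=1 US=1 PS=0]
  ✓ 0x1E8DC  — 3 lookups
#1 VA=0x7C3E019A6 (r,kernel):
  L0: frame=0x16 idx=31 entry=0x21007 [P=1 RW=1 US=1 PS=0]
  L1: frame=0x21 idx=31 entry=0x24007 [P=1 RW=1 US=1 PS=0]
  L2: frame=0x24 idx=1 entry=0x26007 [P=1 RW=1 US=1 PS=0]
  ✓ 0x269A6  — 3 lookups
#2 VA=0x82C0394E (r,kernel):
  L0: frame=0x16 idx=2 entry=0x28007 [P=1 RW=1 US=1 PS=0]
  L1: frame=0x28 idx=22 entry=0x2A007 [P=1 RW=1 US=1 PS=0]
  L2: frame=0x2A idx=3 entry=0x2B007 [P=1 RW=1 US=1 PS=0]
  ✓ 0x2B94E  — 3 lookups
#3 VA=0x2028121BA (r,kernel):
  L0: frame=0x16 idx=8 entry=0x2C007 [P=1 RW=1 US=1 PS=0]
  L1: frame=0x2C idx=20 entry=0x2F007 [P=1 RW=1 US=1 PS=0]
  L2: frame=0x2F idx=18 entry=0x32007 [P=1 RW=1 US=1 PS=0]
  ✓ 0x321BA  — 3 lookups
#4 VA=0x342413550 (r,kernel):
  L0: frame=0x16 idx=13 entry=0x34007 [P=1 RW=1 US=1 PS=0]
  L1: frame=0x34 idx=18 entry=0x36007 [P=1 RW=1 US=1 PS=0]
  L2: frame=0x36 idx=19 entry=0x39007 [P=1 RW=1 US=1 PS=0]
  ✓ 0x39550  — 3 lookups
#5 VA=0x5006073D6 (r,kernel):
  L0: frame=0x16 idx=20 entry=0x3C007 [P=1 RW=1 US=1 PS=0]
  L1: frame=0x3C idx=3 entry=0x3E007 [P=1 RW=1 US=1 PS=0]
  L2: frame=0x3E idx=7 entry=0x40007 [P=1 RW=1 US=1 PS=0]
  ✓ 0x403D6  — 3 lookups

Access #1 fault: NONE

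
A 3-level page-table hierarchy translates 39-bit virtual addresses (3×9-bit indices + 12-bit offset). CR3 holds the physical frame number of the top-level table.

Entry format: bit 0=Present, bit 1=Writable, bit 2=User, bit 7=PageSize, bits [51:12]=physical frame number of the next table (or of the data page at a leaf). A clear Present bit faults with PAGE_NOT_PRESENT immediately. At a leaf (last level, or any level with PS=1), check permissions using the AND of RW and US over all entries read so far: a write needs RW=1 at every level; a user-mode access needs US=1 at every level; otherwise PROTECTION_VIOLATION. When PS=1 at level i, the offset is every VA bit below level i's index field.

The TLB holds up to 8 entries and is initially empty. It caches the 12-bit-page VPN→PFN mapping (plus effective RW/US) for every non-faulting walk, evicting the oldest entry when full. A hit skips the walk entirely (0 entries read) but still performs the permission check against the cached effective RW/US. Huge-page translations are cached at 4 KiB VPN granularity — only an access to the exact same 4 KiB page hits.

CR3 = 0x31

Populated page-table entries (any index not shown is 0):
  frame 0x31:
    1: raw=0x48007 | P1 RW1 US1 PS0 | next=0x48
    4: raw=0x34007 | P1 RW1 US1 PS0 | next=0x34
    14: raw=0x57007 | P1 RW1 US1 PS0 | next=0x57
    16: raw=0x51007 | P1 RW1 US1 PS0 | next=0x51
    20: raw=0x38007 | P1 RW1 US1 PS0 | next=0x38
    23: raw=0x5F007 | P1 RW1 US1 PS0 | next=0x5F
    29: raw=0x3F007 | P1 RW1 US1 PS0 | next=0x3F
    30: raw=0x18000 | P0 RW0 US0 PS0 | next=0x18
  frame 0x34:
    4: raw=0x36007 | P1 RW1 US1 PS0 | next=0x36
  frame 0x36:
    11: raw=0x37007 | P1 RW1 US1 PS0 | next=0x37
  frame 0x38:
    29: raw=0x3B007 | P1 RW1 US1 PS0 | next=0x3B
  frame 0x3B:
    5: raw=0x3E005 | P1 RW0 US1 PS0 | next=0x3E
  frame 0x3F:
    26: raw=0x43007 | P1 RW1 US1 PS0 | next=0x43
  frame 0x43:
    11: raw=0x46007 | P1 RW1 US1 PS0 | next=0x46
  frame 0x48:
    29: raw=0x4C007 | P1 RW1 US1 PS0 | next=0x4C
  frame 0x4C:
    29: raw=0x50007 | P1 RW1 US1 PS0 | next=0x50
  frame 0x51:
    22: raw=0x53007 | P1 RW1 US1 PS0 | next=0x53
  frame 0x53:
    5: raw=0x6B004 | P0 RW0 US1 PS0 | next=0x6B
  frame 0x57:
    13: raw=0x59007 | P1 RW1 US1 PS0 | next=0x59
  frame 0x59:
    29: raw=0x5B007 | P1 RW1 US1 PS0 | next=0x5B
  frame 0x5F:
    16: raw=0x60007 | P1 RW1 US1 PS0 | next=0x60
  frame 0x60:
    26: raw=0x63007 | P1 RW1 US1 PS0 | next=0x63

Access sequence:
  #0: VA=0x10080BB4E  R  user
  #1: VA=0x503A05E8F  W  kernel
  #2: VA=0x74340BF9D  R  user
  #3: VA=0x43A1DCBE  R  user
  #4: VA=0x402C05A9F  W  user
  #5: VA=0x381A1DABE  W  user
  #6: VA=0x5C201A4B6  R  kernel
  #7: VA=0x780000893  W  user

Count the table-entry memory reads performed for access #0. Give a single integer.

Trace:
#0 VA=0x10080BB4E (r,user):
  L0 @0x31[4] → 0x34007  P=1,RW=1,US=1,PS=0
  L1 @0x34[4] → 0x36007  P=1,RW=1,US=1,PS=0
  L2 @0x36[11] → 0x37007  P=1,RW=1,US=1,PS=0
  ⇒ phys 0x37B4E  [3 reads]
#1 VA=0x503A05E8F (w,kernel):
  L0 @0x31[20] → 0x38007  P=1,RW=1,US=1,PS=0
  L1 @0x38[29] → 0x3B007  P=1,RW=1,US=1,PS=0
  L2 @0x3B[5] → 0x3E005  P=1,RW=0,US=1,PS=0
  ⇒ fault: PROTECTION_VIOLATION  — 3 lookups
#2 VA=0x74340BF9D (r,user):
  L0 @0x31[29] → 0x3F007  P=1,RW=1,US=1,PS=0
  L1 @0x3F[26] → 0x43007  P=1,RW=1,US=1,PS=0
  L2 @0x43[11] → 0x46007  P=1,RW=1,US=1,PS=0
  ⇒ phys 0x46F9D  [3 reads]
#3 VA=0x43A1DCBE (r,user):
  L0 @0x31[1] → 0x48007  P=1,RW=1,US=1,PS=0
  L1 @0x48[29] → 0x4C007  P=1,RW=1,US=1,PS=0
  L2 @0x4C[29] → 0x50007  P=1,RW=1,US=1,PS=0
  ⇒ phys 0x50CBE  [3 reads]
#4 VA=0x402C05A9F (w,user):
  L0 @0x31[16] → 0x51007  P=1,RW=1,US=1,PS=0
  L1 @0x51[22] → 0x53007  P=1,RW=1,US=1,PS=0
  L2 @0x53[5] → 0x6B004  P=0,RW=0,US=1,PS=0
  ⇒ fault: PAGE_NOT_PRESENT  — 3 lookups
#5 VA=0x381A1DABE (w,user):
  L0 @0x31[14] → 0x57007  P=1,RW=1,US=1,PS=0
  L1 @0x57[13] → 0x59007  P=1,RW=1,US=1,PS=0
  L2 @0x59[29] → 0x5B007  P=1,RW=1,US=1,PS=0
  ⇒ phys 0x5BABE  [3 reads]
#6 VA=0x5C201A4B6 (r,kernel):
  L0 @0x31[23] → 0x5F007  P=1,RW=1,US=1,PS=0
  L1 @0x5F[16] → 0x60007  P=1,RW=1,US=1,PS=0
  L2 @0x60[26] → 0x63007  P=1,RW=1,US=1,PS=0
  ⇒ phys 0x634B6  [3 reads]
#7 VA=0x780000893 (w,user):
  L0 @0x31[30] → 0x18000  P=0,RW=0,US=0,PS=0
  ⇒ fault: PAGE_NOT_PRESENT  — 1 lookups

Entries read for #0: 3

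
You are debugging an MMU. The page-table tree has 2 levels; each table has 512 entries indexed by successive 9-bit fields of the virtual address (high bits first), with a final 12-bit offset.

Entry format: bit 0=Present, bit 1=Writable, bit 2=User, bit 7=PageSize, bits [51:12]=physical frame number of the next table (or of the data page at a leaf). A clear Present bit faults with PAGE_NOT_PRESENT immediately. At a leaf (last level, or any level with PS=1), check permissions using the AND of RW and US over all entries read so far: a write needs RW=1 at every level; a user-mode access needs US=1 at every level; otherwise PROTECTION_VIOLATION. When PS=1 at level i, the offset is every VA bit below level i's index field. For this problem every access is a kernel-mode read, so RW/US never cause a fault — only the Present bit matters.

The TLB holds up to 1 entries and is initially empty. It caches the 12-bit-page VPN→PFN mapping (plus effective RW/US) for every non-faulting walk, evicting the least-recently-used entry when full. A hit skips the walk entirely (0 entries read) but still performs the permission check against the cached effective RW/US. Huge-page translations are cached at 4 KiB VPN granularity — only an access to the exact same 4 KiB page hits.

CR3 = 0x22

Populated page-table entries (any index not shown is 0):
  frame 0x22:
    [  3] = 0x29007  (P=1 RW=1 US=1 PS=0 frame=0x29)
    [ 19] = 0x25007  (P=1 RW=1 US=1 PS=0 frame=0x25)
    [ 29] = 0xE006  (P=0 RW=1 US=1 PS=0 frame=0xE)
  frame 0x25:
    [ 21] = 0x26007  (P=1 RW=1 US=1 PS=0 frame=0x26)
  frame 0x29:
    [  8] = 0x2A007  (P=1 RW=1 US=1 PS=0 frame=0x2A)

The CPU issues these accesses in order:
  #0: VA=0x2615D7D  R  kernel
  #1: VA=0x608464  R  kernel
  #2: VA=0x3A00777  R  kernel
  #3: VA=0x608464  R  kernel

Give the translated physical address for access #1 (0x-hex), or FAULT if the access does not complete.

Trace:
#0 VA=0x2615D7D (r,kernel):
  L0 @0x22[19] → 0x25007  P=1,RW=1,US=1,PS=0
  L1 @0x25[21] → 0x26007  P=1,RW=1,US=1,PS=0
  ✓ 0x26D7D  — 2 lookups
#1 VA=0x608464 (r,kernel):
  L0 @0x22[3] → 0x29007  P=1,RW=1,US=1,PS=0
  L1 @0x29[8] → 0x2A007  P=1,RW=1,US=1,PS=0
  ✓ 0x2A464  — 2 lookups
#2 VA=0x3A00777 (r,kernel):
  L0 @0x22[29] → 0xE006  P=0,RW=1,US=1,PS=0
  ⇒ fault: PAGE_NOT_PRESENT  — 1 lookups
#3 VA=0x608464 (r,kernel):
  TLB hit vpn=0x608 → PA=0x2A464

Access #1 PA: 0x2A464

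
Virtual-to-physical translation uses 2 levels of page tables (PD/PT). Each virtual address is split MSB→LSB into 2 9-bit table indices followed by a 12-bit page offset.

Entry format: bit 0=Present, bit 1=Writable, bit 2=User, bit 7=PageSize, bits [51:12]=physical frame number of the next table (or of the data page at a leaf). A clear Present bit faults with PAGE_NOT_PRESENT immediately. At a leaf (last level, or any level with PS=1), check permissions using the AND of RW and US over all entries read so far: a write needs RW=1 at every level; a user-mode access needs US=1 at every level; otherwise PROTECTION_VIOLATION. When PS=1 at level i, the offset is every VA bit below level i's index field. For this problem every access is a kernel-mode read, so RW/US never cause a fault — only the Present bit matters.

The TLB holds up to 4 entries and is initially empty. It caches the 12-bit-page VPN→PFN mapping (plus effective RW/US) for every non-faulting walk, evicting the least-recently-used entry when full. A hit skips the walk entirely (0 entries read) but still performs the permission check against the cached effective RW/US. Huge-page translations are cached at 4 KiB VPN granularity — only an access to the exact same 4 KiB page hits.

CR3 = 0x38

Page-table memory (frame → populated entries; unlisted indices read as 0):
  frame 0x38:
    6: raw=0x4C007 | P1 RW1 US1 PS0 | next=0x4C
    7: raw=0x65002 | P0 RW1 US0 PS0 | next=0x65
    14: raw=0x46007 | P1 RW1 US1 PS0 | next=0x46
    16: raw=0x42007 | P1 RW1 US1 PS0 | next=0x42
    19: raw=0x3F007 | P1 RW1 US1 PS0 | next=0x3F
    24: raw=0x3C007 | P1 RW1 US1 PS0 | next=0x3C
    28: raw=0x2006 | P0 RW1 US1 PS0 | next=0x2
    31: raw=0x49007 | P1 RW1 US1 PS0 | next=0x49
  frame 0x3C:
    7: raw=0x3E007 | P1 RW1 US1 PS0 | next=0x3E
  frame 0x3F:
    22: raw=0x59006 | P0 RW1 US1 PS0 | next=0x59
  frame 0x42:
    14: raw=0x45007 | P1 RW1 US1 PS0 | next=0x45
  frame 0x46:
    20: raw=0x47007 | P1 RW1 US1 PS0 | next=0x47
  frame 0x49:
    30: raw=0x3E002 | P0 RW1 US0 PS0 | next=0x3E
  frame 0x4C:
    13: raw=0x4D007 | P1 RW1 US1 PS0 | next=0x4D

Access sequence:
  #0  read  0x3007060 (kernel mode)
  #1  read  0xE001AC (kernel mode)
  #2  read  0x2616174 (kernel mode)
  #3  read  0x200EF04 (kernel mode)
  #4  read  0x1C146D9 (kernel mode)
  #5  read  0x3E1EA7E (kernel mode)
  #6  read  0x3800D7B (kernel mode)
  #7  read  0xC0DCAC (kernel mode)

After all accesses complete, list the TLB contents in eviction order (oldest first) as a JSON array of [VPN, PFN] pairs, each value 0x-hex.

Trace:
#0 VA=0x3007060 (r,kernel):
  lvl0: tbl 0x38, slot 24 ⇒ 0x3C007 (P1/RW1/US1/PS0)
  lvl1: tbl 0x3C, slot 7 ⇒ 0x3E007 (P1/RW1/US1/PS0)
  → PA=0x3E060  (2 entries read)
#1 VA=0xE001AC (r,kernel):
  lvl0: tbl 0x38, slot 7 ⇒ 0x65002 (P0/RW1/US0/PS0)
  → PAGE_NOT_PRESENT  (1 entries read)
#2 VA=0x2616174 (r,kernel):
  lvl0: tbl 0x38, slot 19 ⇒ 0x3F007 (P1/RW1/US1/PS0)
  lvl1: tbl 0x3F, slot 22 ⇒ 0x59006 (P0/RW1/US1/PS0)
  → PAGE_NOT_PRESENT  (2 entries read)
#3 VA=0x200EF04 (r,kernel):
  lvl0: tbl 0x38, slot 16 ⇒ 0x42007 (P1/RW1/US1/PS0)
  lvl1: tbl 0x42, slot 14 ⇒ 0x45007 (P1/RW1/US1/PS0)
  → PA=0x45F04  (2 entries read)
#4 VA=0x1C146D9 (r,kernel):
  lvl0: tbl 0x38, slot 14 ⇒ 0x46007 (P1/RW1/US1/PS0)
  lvl1: tbl 0x46, slot 20 ⇒ 0x47007 (P1/RW1/US1/PS0)
  → PA=0x476D9  (2 entries read)
#5 VA=0x3E1EA7E (r,kernel):
  lvl0: tbl 0x38, slot 31 ⇒ 0x49007 (P1/RW1/US1/PS0)
  lvl1: tbl 0x49, slot 30 ⇒ 0x3E002 (P0/RW1/US0/PS0)
  → PAGE_NOT_PRESENT  (2 entries read)
#6 VA=0x3800D7B (r,kernel):
  lvl0: tbl 0x38, slot 28 ⇒ 0x2006 (P0/RW1/US1/PS0)
  → PAGE_NOT_PRESENT  (1 entries read)
#7 VA=0xC0DCAC (r,kernel):
  lvl0: tbl 0x38, slot 6 ⇒ 0x4C007 (P1/RW1/US1/PS0)
  lvl1: tbl 0x4C, slot 13 ⇒ 0x4D007 (P1/RW1/US1/PS0)
  → PA=0x4DCAC  (2 entries read)

TLB: [["0x3007", "0x3E"], ["0x200E", "0x45"], ["0x1C14", "0x47"], ["0xC0D", "0x4D"]]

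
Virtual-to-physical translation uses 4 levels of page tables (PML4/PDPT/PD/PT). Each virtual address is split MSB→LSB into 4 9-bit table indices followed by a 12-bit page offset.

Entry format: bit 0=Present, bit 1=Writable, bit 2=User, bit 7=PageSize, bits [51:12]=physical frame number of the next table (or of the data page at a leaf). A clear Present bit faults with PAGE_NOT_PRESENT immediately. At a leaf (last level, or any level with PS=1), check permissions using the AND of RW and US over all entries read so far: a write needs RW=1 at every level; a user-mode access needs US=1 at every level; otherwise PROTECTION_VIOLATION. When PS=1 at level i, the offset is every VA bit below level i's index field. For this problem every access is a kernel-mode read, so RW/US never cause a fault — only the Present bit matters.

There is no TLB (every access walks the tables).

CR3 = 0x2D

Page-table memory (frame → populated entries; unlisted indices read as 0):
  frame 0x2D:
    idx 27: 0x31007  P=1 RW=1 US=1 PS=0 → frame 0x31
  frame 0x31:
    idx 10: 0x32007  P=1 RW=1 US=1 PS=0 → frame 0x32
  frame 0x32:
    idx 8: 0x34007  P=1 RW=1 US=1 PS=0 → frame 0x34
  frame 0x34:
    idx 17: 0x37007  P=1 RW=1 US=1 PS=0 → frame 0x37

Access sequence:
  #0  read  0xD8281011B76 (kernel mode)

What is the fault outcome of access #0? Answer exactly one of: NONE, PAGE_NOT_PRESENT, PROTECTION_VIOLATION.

Per-access translation:
#0 VA=0xD8281011B76 (r,kernel):
  L0 @0x2D[27] → 0x31007  P=1,RW=1,US=1,PS=0
  L1 @0x31[10] → 0x32007  P=1,RW=1,US=1,PS=0
  L2 @0x32[8] → 0x34007  P=1,RW=1,US=1,PS=0
  L3 @0x34[17] → 0x37007  P=1,RW=1,US=1,PS=0
  ✓ 0x37B76  — 4 lookups

Access #0 fault: NONE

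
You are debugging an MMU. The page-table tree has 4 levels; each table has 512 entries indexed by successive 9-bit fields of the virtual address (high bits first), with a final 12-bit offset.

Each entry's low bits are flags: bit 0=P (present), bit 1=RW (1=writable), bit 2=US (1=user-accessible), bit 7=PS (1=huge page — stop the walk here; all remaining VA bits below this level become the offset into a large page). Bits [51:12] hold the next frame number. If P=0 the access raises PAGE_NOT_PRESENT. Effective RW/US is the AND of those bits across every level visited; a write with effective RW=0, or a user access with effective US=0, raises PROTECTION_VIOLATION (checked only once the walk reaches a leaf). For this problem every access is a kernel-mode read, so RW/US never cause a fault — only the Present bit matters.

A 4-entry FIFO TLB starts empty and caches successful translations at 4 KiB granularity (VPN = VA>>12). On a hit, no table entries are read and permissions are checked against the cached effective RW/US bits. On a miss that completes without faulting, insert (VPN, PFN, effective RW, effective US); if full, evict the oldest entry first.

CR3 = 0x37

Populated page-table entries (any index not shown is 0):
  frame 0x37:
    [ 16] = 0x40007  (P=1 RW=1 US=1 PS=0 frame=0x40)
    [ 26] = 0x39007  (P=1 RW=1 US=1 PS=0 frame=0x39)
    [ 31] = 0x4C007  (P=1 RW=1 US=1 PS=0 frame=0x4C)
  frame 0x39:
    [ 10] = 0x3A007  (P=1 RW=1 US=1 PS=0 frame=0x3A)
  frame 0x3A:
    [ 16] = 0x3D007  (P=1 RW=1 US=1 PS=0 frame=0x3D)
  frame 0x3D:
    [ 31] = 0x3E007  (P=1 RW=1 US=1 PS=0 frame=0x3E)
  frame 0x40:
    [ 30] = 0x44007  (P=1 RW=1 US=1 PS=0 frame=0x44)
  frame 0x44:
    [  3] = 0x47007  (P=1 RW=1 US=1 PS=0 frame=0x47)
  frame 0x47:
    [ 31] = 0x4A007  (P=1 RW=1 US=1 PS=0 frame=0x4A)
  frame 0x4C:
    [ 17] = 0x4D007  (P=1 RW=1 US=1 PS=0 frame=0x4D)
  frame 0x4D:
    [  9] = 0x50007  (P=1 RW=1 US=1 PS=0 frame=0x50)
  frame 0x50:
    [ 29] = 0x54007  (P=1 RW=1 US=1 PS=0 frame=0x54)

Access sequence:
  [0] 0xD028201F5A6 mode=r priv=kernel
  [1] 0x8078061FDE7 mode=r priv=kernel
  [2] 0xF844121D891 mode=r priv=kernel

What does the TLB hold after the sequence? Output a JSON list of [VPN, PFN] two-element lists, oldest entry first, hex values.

Per-access translation:
#0 VA=0xD028201F5A6 (r,kernel):
  [0] read 0x37 idx=26: raw=0x39007 flags P=1 W=1 U=1 S=0
  [1] read 0x39 idx=10: raw=0x3A007 flags P=1 W=1 U=1 S=0
  [2] read 0x3A idx=16: raw=0x3D007 flags P=1 W=1 U=1 S=0
  [3] read 0x3D idx=31: raw=0x3E007 flags P=1 W=1 U=1 S=0
  ✓ 0x3E5A6  — 4 lookups
#1 VA=0x8078061FDE7 (r,kernel):
  [0] read 0x37 idx=16: raw=0x40007 flags P=1 W=1 U=1 S=0
  [1] read 0x40 idx=30: raw=0x44007 flags P=1 W=1 U=1 S=0
  [2] read 0x44 idx=3: raw=0x47007 flags P=1 W=1 U=1 S=0
  [3] read 0x47 idx=31: raw=0x4A007 flags P=1 W=1 U=1 S=0
  ✓ 0x4ADE7  — 4 lookups
#2 VA=0xF844121D891 (r,kernel):
  [0] read 0x37 idx=31: raw=0x4C007 flags P=1 W=1 U=1 S=0
  [1] read 0x4C idx=17: raw=0x4D007 flags P=1 W=1 U=1 S=0
  [2] read 0x4D idx=9: raw=0x50007 flags P=1 W=1 U=1 S=0
  [3] read 0x50 idx=29: raw=0x54007 flags P=1 W=1 U=1 S=0
  ✓ 0x54891  — 4 lookups

TLB: [["0xD028201F", "0x3E"], ["0x8078061F", "0x4A"], ["0xF844121D", "0x54"]]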